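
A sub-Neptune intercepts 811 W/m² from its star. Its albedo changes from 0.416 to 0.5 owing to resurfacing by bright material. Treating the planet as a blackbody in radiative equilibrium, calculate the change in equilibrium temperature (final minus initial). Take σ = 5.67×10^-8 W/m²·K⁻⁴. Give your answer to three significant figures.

Initial: T₁ = [S(1−0.416)/(4σ)]^(1/4) = 213.8 K.
Final:   T₂ = [S(1−0.5)/(4σ)]^(1/4) = 205.6 K.
ΔT = T₂ − T₁ = -8.140 K.

-8.14 K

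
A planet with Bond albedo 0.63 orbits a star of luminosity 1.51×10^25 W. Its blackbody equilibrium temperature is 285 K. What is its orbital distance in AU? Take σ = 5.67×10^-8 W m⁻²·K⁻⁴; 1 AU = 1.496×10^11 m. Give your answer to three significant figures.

The flux needed for this T is 4σT⁴/(1−0.63) = 4044 W m⁻².
From L = 4πd²S, d = √(1.51×10^25/(4π·4044)) = 1.724×10^10 m = 0.1152 AU.

0.115 AU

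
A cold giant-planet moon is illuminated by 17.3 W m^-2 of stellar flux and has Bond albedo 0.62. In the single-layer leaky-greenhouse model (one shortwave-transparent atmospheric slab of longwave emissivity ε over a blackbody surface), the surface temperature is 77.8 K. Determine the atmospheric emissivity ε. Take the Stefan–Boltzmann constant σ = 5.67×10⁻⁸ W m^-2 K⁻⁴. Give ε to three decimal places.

TOA balance gives T_e = 73.37 K.
Inverting T_s⁴ = 2T_e⁴/(2−ε): (T_e/T_s)⁴ = 0.7912, so ε = 2(1 − 0.7912) = 0.4177.

0.418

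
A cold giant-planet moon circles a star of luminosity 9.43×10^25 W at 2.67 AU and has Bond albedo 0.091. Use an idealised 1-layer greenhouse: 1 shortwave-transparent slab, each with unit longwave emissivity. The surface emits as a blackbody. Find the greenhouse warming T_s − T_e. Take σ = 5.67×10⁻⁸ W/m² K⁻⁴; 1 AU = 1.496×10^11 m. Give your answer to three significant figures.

22.2 kelvin

d = 2.67 × 1.496×10^11 m = 3.994×10^11 m.
S = L/(4πd²) = 47.03 W/m².
OLR = S(1−α)/4 = 10.69 W/m²; the top layer radiates at T_e = 117.2 K.
Surface: T_s = (2)^¼·T_e = 139.3 K.
So the greenhouse effect raises the surface by 139.3 − 117.2 = 22.17 K.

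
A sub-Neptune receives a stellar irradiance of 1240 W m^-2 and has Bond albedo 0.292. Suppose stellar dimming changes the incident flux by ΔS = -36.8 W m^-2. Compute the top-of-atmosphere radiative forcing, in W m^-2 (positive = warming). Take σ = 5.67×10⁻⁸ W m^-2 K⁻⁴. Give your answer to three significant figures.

-6.51 W m^-2

TOA radiative forcing: ΔF = (1−α)ΔS/4 = 0.708·(-36.8)/4 = -6.514 W m^-2.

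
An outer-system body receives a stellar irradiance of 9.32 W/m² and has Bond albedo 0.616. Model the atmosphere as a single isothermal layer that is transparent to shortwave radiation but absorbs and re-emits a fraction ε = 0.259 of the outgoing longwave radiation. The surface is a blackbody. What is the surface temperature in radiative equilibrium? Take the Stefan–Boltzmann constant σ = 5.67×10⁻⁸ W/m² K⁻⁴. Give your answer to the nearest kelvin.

65 K

At the top of the atmosphere, σT_e⁴ = S(1−α)/4 = 0.8947 W/m², giving T_e = 63.03 K.
The surface balance (absorbed SW + ε·downward IR = σT_s⁴) with T_a⁴ = T_s⁴/2 reduces to T_s = T_e·[2/(2−ε)]^¼ = 65.25 K.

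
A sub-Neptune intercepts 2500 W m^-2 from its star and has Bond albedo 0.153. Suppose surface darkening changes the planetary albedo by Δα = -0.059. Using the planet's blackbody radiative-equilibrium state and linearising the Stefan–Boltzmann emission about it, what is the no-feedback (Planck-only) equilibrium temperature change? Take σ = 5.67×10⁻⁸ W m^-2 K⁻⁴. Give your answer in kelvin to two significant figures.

The baseline emission temperature is T_e = 310.8 K.
TOA radiative forcing: ΔF = −S·Δα/4 = −2500·(-0.059)/4 = 36.88 W m^-2.
Linearising σT⁴ gives d(σT⁴)/dT = 4σT_e³ = 6.812 W m^-2 per K.
Hence the no-feedback warming is ΔF/(4σT_e³) = 5.41 K.

5.4 kelvin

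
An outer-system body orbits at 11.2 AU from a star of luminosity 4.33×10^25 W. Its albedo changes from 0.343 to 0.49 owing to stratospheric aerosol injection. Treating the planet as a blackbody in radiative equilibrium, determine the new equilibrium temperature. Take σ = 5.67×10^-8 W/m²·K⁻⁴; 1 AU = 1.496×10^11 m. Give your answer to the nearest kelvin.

41 K

d = 11.2 × 1.496×10^11 m = 1.676×10^12 m.
Flux at the orbit: S = L/(4πd²) = 4.33×10^25/(4π·(1.68×10^12)²) = 1.227 W/m².
T₂ = [S(1−α₂)/(4σ)]^(1/4) = [1.227·0.51/(4σ)]^(1/4) = 40.76 K.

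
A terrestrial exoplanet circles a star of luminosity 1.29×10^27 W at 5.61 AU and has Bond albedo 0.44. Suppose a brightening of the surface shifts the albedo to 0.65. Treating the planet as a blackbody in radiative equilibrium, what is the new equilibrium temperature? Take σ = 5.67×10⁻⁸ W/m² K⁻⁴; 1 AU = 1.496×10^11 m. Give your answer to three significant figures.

Orbital distance: d = 5.61 AU = 8.393×10^11 m.
Flux at the orbit: S = L/(4πd²) = 1.29×10^27/(4π·(8.39×10^11)²) = 145.7 W/m².
With the new albedo, S(1−α₂)/4 = 12.75 W/m², so T₂ = 122.5 K.

122 K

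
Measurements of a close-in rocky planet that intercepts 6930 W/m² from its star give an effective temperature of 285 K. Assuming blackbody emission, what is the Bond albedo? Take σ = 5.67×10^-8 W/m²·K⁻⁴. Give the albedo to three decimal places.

Energy balance: S(1−α)/4 = σT⁴, so 1−α = 4σT⁴/S.
4σT⁴ = 4·5.67×10⁻⁸·(285)⁴ = 1496 W/m².
1−α = 1496/6930 = 0.2159, so α = 0.7841.

0.784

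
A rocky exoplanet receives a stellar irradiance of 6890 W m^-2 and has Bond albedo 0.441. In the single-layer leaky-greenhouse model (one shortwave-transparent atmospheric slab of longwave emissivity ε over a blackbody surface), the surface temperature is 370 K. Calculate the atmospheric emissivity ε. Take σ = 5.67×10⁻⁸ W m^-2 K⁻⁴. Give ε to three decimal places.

TOA balance gives T_e = 361.0 K.
T_s⁴ = T_e⁴·2/(2−ε) → ε = 2 − 2(T_e/T_s)⁴ = 2 − 2·(361.0/370)⁴ = 0.1878.

0.188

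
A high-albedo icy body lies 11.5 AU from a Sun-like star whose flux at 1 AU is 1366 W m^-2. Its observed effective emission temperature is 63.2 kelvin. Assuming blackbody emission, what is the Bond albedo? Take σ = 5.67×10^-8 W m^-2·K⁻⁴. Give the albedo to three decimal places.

0.650

By the inverse-square law, S = 1366/11.5² = 10.33 W m^-2.
Energy balance: S(1−α)/4 = σT⁴, so 1−α = 4σT⁴/S.
4σT⁴ = 4·5.67×10⁻⁸·(63.2)⁴ = 3.618 W m^-2.
1−α = 3.618/10.33 = 0.3503, so α = 0.6497.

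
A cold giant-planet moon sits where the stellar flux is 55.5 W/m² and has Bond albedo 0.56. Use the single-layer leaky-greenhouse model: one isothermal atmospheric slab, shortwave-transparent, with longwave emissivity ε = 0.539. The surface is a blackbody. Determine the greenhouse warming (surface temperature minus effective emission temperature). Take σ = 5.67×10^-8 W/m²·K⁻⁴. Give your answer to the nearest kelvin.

8 K

The planet radiates to space at T_e = [S(1−α)/(4σ)]^(1/4) = 101.9 K.
Surface balance with a leaky layer gives σT_s⁴ = σT_e⁴·2/(2−ε), so T_s = T_e·[2/(2−0.539)]^(1/4) = 110.2 K.
T_s − T_e = 110.2 − 101.9 = 8.319 K.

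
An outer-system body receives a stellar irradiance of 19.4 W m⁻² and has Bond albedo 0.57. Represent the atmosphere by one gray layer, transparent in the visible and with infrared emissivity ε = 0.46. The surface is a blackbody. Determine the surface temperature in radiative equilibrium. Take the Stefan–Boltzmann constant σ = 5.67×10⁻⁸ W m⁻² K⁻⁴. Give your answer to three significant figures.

83.1 K

Effective emission temperature (TOA balance): σT_e⁴ = S(1−α)/4 = 2.086 W m⁻² → T_e = 77.88 K.
For a single slab of emissivity ε, T_s⁴ = 2T_e⁴/(2−ε); thus T_s = 77.88·(1.299)^(1/4) = 83.14 K.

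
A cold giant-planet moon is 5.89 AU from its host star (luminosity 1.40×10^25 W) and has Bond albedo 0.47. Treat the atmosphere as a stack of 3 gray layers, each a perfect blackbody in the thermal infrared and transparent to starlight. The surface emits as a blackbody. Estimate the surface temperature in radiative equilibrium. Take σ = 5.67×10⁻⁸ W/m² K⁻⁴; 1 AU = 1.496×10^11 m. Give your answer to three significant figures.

60.5 K

d = 5.89 × 1.496×10^11 m = 8.811×10^11 m.
Flux at the orbit: S = L/(4πd²) = 1.40×10^25/(4π·(8.81×10^11)²) = 1.435 W/m².
OLR = S(1−α)/4 = 0.1901 W/m²; the top layer radiates at T_e = 42.79 K.
For an N-layer opaque stack, T_s⁴ = (N+1)T_e⁴, hence T_s = (4)^(1/4)×42.79 K = 60.52 K.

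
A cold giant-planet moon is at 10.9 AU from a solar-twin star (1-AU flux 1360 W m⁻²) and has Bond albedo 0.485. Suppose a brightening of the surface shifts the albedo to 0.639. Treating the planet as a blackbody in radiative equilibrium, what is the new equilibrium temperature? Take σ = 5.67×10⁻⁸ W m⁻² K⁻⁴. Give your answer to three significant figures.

Irradiance scales as 1/d², so S = 1360 W m⁻² × (1/10.9)² = 11.45 W m⁻².
T₂ = [S(1−α₂)/(4σ)]^(1/4) = [11.45·0.361/(4σ)]^(1/4) = 65.33 K.

65.3 K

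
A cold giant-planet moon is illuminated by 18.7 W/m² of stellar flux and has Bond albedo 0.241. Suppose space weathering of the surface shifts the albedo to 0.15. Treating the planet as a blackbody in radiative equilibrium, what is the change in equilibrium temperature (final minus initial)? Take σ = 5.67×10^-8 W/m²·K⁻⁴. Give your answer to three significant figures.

2.55 kelvin

With α = 0.241, T₁ = 88.94 K.
Final:   T₂ = [S(1−0.15)/(4σ)]^(1/4) = 91.50 K.
ΔT = T₂ − T₁ = 2.554 K.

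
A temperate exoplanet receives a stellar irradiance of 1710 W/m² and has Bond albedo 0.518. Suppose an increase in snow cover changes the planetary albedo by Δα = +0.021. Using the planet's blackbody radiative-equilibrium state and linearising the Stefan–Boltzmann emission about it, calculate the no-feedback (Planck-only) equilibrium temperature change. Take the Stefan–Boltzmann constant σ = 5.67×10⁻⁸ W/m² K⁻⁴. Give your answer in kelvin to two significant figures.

Reference equilibrium: T_e = [S(1−α)/(4σ)]^(1/4) = 245.5 K.
ΔF = −(S/4)Δα = −(1710/4)×(+0.021) = -8.978 W/m².
Planck response: λ_P = 4σT_e³ = 4·5.67×10⁻⁸·(245.5)³ = 3.357 W/m²/K.
ΔT₀ = ΔF/λ_P = -8.978/3.357 = -2.67 K.

-2.7 kelvin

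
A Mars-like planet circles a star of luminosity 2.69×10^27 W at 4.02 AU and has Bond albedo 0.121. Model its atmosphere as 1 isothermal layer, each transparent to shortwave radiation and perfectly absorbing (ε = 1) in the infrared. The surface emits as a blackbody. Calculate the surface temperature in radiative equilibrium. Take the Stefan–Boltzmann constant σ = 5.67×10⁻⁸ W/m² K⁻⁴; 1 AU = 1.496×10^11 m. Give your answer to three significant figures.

260 K

Orbital distance: d = 4.02 AU = 6.014×10^11 m.
S = L/(4πd²) = 591.9 W/m².
OLR = S(1−α)/4 = 130.1 W/m²; the top layer radiates at T_e = 218.8 K.
For an N-layer opaque stack, T_s⁴ = (N+1)T_e⁴, hence T_s = (2)^(1/4)×218.8 K = 260.3 K.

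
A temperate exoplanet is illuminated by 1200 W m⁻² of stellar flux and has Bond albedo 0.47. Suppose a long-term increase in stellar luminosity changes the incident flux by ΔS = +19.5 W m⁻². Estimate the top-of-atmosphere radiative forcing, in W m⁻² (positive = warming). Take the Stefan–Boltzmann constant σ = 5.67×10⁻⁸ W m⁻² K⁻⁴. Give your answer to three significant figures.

ΔF = Δ[S(1−α)]/4 = (1−0.47)·+19.5/4 = 2.584 W m⁻².

2.58 W m⁻²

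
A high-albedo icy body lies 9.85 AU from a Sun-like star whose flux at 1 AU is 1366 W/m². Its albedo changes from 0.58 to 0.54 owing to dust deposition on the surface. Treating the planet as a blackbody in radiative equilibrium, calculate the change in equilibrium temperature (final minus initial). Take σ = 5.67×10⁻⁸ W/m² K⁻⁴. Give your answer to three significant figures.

By the inverse-square law, S = 1366/9.85² = 14.08 W/m².
Before: T₁ = [14.08·0.42/(4σ)]^(1/4) = 71.46 K.
After:  T₂ = [14.08·0.46/(4σ)]^(1/4) = 73.10 K.
Change: 73.10 − 71.46 = 1.644 K.

1.64 K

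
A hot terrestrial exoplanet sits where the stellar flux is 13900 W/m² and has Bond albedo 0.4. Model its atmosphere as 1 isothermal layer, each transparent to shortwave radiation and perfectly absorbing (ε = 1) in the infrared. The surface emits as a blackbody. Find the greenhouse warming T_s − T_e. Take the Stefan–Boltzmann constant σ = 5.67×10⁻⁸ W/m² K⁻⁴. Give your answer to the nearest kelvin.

83 K

The effective emission temperature is T_e = [S(1−α)/(4σ)]^¼ = 437.9 K.
T_s = (N+1)^(1/4)·T_e = 520.8 K.
Warming: T_s − T_e = 82.85 K.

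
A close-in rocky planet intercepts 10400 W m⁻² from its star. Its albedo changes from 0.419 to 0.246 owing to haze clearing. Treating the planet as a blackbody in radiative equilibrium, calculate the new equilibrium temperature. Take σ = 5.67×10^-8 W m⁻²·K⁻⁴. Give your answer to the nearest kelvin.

T₂ = [S(1−α₂)/(4σ)]^(1/4) = [10400·0.754/(4σ)]^(1/4) = 431.2 K.

431 K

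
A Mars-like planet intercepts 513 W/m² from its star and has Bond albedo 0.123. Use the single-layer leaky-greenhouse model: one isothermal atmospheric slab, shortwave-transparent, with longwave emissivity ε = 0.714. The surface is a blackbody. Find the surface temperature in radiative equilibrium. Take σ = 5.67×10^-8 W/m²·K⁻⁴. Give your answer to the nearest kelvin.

At the top of the atmosphere, σT_e⁴ = S(1−α)/4 = 112.5 W/m², giving T_e = 211.0 K.
For a single slab of emissivity ε, T_s⁴ = 2T_e⁴/(2−ε); thus T_s = 211.0·(1.555)^(1/4) = 235.7 K.

236 K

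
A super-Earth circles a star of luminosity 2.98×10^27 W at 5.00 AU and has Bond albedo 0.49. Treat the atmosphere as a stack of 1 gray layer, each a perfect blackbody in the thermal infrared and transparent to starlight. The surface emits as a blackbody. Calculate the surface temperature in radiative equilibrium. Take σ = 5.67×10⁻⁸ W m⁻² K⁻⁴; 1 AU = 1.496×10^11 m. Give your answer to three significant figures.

209 K

Orbital distance: d = 5.00 AU = 7.480×10^11 m.
Flux at the orbit: S = L/(4πd²) = 2.98×10^27/(4π·(7.48×10^11)²) = 423.8 W m⁻².
The effective emission temperature is T_e = [S(1−α)/(4σ)]^¼ = 175.7 K.
Layer-by-layer balance gives σT_s⁴ = (N+1)σT_e⁴, so T_s = 2^¼·175.7 = 208.9 K.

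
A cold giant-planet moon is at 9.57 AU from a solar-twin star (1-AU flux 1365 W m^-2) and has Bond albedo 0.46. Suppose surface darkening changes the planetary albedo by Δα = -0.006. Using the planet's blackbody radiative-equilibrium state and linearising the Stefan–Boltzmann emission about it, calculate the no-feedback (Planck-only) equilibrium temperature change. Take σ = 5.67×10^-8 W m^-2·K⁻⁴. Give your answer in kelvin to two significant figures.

0.21 K

Flux at the orbit: S = 1365/(9.57)² = 14.90 W m^-2.
The baseline emission temperature is T_e = 77.18 K.
TOA radiative forcing: ΔF = −S·Δα/4 = −14.90·(-0.006)/4 = 0.02236 W m^-2.
The Planck feedback parameter is 4σT_e³ = 0.1043 W m^-2/K.
So ΔT₀ = 0.02236/0.1043 = 0.214 K.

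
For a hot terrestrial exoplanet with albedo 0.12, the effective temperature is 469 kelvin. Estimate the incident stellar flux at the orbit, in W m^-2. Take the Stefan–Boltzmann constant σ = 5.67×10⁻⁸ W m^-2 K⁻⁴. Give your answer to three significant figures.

12500 W m^-2

From S(1−α)/4 = σT⁴: S = 4σT⁴/(1−α).
The emitted flux is σT⁴ = 2743 W m^-2.
S = 4·2743/0.88 = 12470 W m^-2.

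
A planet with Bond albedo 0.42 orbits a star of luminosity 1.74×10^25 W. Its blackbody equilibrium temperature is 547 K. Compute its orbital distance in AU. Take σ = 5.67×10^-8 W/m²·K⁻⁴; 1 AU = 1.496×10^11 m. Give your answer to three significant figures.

0.0420 AU

Required flux: S = 4σT⁴/(1−α) = 35010 W/m².
S = L/(4πd²) → d = √(L/4πS) = √(1.74×10^25/(4π·35010)) = 6.289×10^9 m = 0.04204 AU.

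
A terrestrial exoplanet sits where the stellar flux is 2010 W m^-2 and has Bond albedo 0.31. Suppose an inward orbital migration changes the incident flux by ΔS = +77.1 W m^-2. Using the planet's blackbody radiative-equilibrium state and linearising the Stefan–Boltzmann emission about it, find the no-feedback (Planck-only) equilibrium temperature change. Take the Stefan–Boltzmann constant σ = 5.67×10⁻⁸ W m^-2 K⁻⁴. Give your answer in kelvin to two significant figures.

2.7 K

The baseline emission temperature is T_e = 279.6 K.
ΔF = Δ[S(1−α)]/4 = (1−0.31)·+77.1/4 = 13.30 W m^-2.
The Planck feedback parameter is 4σT_e³ = 4.960 W m^-2/K.
ΔT₀ = ΔF/λ_P = 13.30/4.960 = 2.68 K.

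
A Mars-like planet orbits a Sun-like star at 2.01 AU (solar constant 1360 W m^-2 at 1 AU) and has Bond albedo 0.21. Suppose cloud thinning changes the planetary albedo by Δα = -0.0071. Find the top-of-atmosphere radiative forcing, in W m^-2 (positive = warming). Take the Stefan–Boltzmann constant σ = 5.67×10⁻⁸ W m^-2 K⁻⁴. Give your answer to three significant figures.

0.598 W m^-2

Irradiance scales as 1/d², so S = 1360 W m^-2 × (1/2.01)² = 336.6 W m^-2.
TOA radiative forcing: ΔF = −S·Δα/4 = −336.6·(-0.0071)/4 = 0.5975 W m^-2.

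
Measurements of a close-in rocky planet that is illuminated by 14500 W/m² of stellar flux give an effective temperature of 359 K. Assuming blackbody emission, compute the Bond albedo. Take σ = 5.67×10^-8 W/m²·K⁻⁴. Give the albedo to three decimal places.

0.740

Rearranging the radiative balance, α = 1 − 4σT⁴/S.
4σT⁴ = 4·5.67×10⁻⁸·(359)⁴ = 3767 W/m².
1−α = 3767/14500 = 0.2598, so α = 0.7402.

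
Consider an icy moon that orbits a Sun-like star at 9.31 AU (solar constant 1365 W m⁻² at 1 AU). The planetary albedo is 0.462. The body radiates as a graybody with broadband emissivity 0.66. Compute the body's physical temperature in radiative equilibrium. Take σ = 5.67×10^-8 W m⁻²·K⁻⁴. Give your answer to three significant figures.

86.7 K

Irradiance scales as 1/d², so S = 1365 W m⁻² × (1/9.31)² = 15.75 W m⁻².
The planet absorbs (1−α)S over its disc πR² and re-emits over 4πR², so the mean absorbed flux is (1−0.462)·15.75/4 = 2.118 W m⁻².
Radiative balance εσT⁴ = 2.118 gives T = [2.118/(0.66·σ)]^(1/4) = 86.74 K.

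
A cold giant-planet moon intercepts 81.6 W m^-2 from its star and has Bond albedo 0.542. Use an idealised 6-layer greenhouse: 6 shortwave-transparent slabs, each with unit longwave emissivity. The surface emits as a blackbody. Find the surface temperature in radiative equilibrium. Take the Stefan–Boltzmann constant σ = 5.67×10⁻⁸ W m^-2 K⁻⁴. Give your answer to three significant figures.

Top-of-atmosphere balance: σT_e⁴ = S(1−α)/4 = 9.343 W m^-2 → T_e = 113.3 K.
Layer-by-layer balance gives σT_s⁴ = (N+1)σT_e⁴, so T_s = 7^¼·113.3 = 184.3 K.

184 K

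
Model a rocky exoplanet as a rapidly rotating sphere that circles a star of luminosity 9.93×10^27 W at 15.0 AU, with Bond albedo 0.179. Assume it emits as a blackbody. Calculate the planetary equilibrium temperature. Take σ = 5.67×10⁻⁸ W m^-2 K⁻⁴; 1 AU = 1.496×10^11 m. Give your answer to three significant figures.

154 K

d = 15.0 × 1.496×10^11 m = 2.244×10^12 m.
Flux at the orbit: S = L/(4πd²) = 9.93×10^27/(4π·(2.24×10^12)²) = 156.9 W m^-2.
Averaging over the sphere, the absorbed flux is S(1−α)/4 = 32.21 W m^-2.
Set σT⁴ = 32.21 → T = (32.21/σ)^(1/4) = 154.4 K.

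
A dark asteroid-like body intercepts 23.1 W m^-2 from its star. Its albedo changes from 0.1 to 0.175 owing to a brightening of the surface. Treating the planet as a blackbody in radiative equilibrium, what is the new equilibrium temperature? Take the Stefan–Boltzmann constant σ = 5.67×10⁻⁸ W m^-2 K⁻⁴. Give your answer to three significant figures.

95.7 kelvin

New equilibrium: T₂ = [(1−0.175)·23.10/(4σ)]^(1/4) = 95.74 K.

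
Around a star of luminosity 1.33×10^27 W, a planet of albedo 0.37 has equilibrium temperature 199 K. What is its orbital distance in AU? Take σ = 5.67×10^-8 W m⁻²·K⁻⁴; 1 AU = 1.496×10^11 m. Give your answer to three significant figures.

Required flux: S = 4σT⁴/(1−α) = 564.6 W m⁻².
S = L/(4πd²) → d = √(L/4πS) = √(1.33×10^27/(4π·564.6)) = 4.330×10^11 m = 2.894 AU.

2.89 AU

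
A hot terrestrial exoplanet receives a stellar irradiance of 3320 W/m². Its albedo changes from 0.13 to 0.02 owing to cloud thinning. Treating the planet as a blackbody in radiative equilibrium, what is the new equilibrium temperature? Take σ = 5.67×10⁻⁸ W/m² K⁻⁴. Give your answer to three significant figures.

346 K

With the new albedo, S(1−α₂)/4 = 813.4 W/m², so T₂ = 346.1 K.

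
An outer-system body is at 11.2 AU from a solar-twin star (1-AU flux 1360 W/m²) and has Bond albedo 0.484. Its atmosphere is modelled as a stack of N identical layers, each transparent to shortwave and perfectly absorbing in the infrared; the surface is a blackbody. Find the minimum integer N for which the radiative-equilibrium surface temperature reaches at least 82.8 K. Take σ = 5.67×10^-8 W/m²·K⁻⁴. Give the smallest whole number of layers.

1

Flux at the orbit: S = 1360/(11.2)² = 10.84 W/m².
Top-of-atmosphere balance: σT_e⁴ = S(1−α)/4 = 1.399 W/m² → T_e = 70.47 K.
Since T_s⁴ = (N+1)T_e⁴, we need N ≥ (T_s/T_e)⁴ − 1 = 0.906.
Rounding up, N = 1.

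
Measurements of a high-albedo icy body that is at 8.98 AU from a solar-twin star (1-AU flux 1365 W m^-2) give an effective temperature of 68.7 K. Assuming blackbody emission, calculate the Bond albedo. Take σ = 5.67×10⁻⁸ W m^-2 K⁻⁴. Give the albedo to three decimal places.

By the inverse-square law, S = 1365/8.98² = 16.93 W m^-2.
Energy balance: S(1−α)/4 = σT⁴, so 1−α = 4σT⁴/S.
4σT⁴ = 4·5.67×10⁻⁸·(68.7)⁴ = 5.052 W m^-2.
1−α = 5.052/16.93 = 0.2985, so α = 0.7015.

0.702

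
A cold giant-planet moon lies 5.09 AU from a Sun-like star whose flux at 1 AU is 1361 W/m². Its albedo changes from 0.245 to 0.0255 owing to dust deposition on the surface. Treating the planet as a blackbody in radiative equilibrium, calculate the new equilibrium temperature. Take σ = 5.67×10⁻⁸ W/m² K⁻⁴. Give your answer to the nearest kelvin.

Irradiance scales as 1/d², so S = 1361 W/m² × (1/5.09)² = 52.53 W/m².
New equilibrium: T₂ = [(1−0.0255)·52.53/(4σ)]^(1/4) = 122.6 K.

123 K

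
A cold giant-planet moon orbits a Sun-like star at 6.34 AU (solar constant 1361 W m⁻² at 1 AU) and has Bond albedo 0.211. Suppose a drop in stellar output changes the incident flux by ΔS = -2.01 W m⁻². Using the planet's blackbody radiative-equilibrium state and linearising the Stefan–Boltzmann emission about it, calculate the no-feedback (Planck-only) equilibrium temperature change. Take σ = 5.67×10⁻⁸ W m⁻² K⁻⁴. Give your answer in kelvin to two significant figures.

-1.5 K

Irradiance scales as 1/d², so S = 1361 W m⁻² × (1/6.34)² = 33.86 W m⁻².
Unperturbed T_e = [33.86·(1−0.211)/(4σ)]^¼ = 104.2 K.
ΔF = Δ[S(1−α)]/4 = (1−0.211)·-2.01/4 = -0.3965 W m⁻².
The Planck feedback parameter is 4σT_e³ = 0.2564 W m⁻²/K.
So ΔT₀ = -0.3965/0.2564 = -1.55 K.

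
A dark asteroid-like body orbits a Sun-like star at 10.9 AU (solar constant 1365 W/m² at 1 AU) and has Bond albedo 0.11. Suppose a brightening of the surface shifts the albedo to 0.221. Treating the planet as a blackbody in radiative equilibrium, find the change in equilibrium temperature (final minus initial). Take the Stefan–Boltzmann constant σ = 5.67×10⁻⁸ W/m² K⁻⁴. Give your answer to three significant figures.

By the inverse-square law, S = 1365/10.9² = 11.49 W/m².
Initial: T₁ = [S(1−0.11)/(4σ)]^(1/4) = 81.94 K.
With α = 0.221, T₂ = 79.26 K.
Change: 79.26 − 81.94 = -2.684 K.

-2.68 K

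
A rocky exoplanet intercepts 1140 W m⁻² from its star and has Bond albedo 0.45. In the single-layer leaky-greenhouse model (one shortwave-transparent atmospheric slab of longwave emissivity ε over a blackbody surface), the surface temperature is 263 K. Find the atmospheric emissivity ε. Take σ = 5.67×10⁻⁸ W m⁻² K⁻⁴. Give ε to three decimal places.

0.844

Effective temperature: T_e = [S(1−α)/(4σ)]^(1/4) = 229.3 K.
T_s⁴ = T_e⁴·2/(2−ε) → ε = 2 − 2(T_e/T_s)⁴ = 2 − 2·(229.3/263)⁴ = 0.8443.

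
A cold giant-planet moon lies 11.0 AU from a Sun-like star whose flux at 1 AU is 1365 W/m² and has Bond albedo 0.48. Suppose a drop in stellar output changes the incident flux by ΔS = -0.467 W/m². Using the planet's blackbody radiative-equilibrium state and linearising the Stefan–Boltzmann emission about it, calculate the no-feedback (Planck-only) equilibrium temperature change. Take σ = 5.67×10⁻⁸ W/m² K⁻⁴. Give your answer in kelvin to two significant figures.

Irradiance scales as 1/d², so S = 1365 W/m² × (1/11.0)² = 11.28 W/m².
Reference equilibrium: T_e = [S(1−α)/(4σ)]^(1/4) = 71.31 K.
ΔF = Δ[S(1−α)]/4 = (1−0.48)·-0.467/4 = -0.06071 W/m².
The Planck feedback parameter is 4σT_e³ = 0.08226 W/m²/K.
So ΔT₀ = -0.06071/0.08226 = -0.738 K.

-0.74 K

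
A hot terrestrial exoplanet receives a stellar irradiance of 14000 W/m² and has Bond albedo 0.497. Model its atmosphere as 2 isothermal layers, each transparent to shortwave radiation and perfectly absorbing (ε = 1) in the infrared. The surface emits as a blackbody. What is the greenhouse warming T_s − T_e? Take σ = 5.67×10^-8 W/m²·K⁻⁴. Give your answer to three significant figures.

133 K

OLR = S(1−α)/4 = 1760 W/m²; the top layer radiates at T_e = 419.8 K.
Surface: T_s = (3)^¼·T_e = 552.5 K.
So the greenhouse effect raises the surface by 552.5 − 419.8 = 132.7 K.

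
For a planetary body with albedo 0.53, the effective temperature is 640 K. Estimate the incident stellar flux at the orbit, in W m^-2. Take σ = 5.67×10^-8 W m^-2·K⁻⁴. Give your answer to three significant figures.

81000 W m^-2

Invert the energy balance for S: S = 4σT⁴/(1−α).
σT⁴ = 5.67×10⁻⁸·(640)⁴ = 9513 W m^-2.
S = 4·9513/0.47 = 80960 W m^-2.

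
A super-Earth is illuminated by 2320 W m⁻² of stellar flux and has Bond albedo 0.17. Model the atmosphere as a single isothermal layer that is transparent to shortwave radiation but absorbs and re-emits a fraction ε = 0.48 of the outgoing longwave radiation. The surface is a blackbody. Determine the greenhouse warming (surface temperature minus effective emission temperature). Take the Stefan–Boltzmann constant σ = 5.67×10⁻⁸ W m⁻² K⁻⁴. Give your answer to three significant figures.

21.6 K

Effective emission temperature (TOA balance): σT_e⁴ = S(1−α)/4 = 481.4 W m⁻² → T_e = 303.6 K.
For a single slab of emissivity ε, T_s⁴ = 2T_e⁴/(2−ε); thus T_s = 303.6·(1.316)^(1/4) = 325.1 K.
T_s − T_e = 325.1 − 303.6 = 21.56 K.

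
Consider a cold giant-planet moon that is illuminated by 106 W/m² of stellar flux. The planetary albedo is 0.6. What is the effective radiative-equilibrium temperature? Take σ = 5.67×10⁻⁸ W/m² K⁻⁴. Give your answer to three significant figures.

Absorbed flux (global mean): S(1−α)/4 = 106.0·0.4/4 = 10.60 W/m².
Set σT⁴ = 10.60 → T = (10.60/σ)^(1/4) = 116.9 K.

117 kelvin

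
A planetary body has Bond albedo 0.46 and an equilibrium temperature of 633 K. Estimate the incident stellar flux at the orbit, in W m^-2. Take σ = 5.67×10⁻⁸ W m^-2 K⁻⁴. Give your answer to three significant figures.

From S(1−α)/4 = σT⁴: S = 4σT⁴/(1−α).
σT⁴ = 5.67×10⁻⁸·(633)⁴ = 9103 W m^-2.
S = 4·9103/0.54 = 67430 W m^-2.

67400 W m^-2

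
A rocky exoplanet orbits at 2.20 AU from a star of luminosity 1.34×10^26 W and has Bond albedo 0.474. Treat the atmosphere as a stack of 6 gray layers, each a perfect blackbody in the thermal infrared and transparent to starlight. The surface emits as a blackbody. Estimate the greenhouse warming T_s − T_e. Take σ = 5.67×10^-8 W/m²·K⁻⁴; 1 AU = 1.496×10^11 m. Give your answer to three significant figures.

Orbital distance: d = 2.20 AU = 3.291×10^11 m.
S = L/(4πd²) = 98.44 W/m².
OLR = S(1−α)/4 = 12.95 W/m²; the top layer radiates at T_e = 122.9 K.
Surface: T_s = (7)^¼·T_e = 199.9 K.
So the greenhouse effect raises the surface by 199.9 − 122.9 = 77.02 K.

77.0 kelvin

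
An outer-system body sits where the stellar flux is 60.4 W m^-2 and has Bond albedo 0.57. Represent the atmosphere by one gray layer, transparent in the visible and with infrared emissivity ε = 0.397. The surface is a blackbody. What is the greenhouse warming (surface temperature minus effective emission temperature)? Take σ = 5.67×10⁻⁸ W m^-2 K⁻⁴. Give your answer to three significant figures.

5.88 K

Effective emission temperature (TOA balance): σT_e⁴ = S(1−α)/4 = 6.493 W m^-2 → T_e = 103.4 K.
The surface balance (absorbed SW + ε·downward IR = σT_s⁴) with T_a⁴ = T_s⁴/2 reduces to T_s = T_e·[2/(2−ε)]^¼ = 109.3 K.
T_s − T_e = 109.3 − 103.4 = 5.884 K.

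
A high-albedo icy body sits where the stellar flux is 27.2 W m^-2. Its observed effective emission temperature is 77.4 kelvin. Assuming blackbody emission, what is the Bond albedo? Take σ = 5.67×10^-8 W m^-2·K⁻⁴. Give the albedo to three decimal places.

Energy balance: S(1−α)/4 = σT⁴, so 1−α = 4σT⁴/S.
σT⁴ = 2.035 W m^-2, so 4σT⁴ = 8.140 W m^-2.
Hence α = 1 − 8.140/27.20 = 0.7007.

0.701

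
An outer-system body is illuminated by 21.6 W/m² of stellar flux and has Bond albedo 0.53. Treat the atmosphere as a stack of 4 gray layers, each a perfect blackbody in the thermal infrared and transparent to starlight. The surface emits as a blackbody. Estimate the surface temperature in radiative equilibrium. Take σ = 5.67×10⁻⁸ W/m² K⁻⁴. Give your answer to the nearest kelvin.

122 K

Top-of-atmosphere balance: σT_e⁴ = S(1−α)/4 = 2.538 W/m² → T_e = 81.80 K.
For an N-layer opaque stack, T_s⁴ = (N+1)T_e⁴, hence T_s = (5)^(1/4)×81.80 K = 122.3 K.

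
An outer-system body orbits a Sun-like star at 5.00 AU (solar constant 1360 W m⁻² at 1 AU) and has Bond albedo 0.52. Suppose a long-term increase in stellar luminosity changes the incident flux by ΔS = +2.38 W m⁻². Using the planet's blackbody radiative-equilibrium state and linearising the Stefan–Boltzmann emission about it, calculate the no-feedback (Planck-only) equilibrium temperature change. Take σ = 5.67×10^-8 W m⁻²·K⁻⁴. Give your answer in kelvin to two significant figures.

1.1 kelvin

Irradiance scales as 1/d², so S = 1360 W m⁻² × (1/5.00)² = 54.40 W m⁻².
Unperturbed T_e = [54.40·(1−0.52)/(4σ)]^¼ = 103.6 K.
Only a fraction (1−α) is absorbed and it's spread over 4πR², so ΔF = (1−α)ΔS/4 = 0.2856 W m⁻².
Planck response: λ_P = 4σT_e³ = 4·5.67×10⁻⁸·(103.6)³ = 0.2521 W m⁻²/K.
Hence the no-feedback warming is ΔF/(4σT_e³) = 1.13 K.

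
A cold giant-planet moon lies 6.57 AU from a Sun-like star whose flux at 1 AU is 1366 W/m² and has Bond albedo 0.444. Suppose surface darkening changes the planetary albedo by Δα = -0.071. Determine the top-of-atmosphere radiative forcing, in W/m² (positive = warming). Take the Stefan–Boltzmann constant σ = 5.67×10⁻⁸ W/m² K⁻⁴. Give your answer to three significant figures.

0.562 W/m²

By the inverse-square law, S = 1366/6.57² = 31.65 W/m².
TOA radiative forcing: ΔF = −S·Δα/4 = −31.65·(-0.071)/4 = 0.5617 W/m².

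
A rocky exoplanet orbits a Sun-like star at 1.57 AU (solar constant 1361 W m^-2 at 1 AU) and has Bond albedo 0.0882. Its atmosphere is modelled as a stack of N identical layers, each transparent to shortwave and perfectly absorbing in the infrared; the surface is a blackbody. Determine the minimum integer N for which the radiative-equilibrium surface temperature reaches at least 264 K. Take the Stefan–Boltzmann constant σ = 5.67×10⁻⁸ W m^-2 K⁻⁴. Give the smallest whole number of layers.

By the inverse-square law, S = 1361/1.57² = 552.2 W m^-2.
OLR = S(1−α)/4 = 125.9 W m^-2; the top layer radiates at T_e = 217.1 K.
Since T_s⁴ = (N+1)T_e⁴, we need N ≥ (T_s/T_e)⁴ − 1 = 1.188.
So N ≥ 1.188; the smallest integer is N = 2.

2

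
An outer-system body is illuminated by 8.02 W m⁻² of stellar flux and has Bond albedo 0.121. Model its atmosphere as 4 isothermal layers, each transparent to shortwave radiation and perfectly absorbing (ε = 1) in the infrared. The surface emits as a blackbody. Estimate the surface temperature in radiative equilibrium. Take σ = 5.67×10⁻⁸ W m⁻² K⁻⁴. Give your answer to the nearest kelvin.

112 kelvin

OLR = S(1−α)/4 = 1.762 W m⁻²; the top layer radiates at T_e = 74.67 K.
Layer-by-layer balance gives σT_s⁴ = (N+1)σT_e⁴, so T_s = 5^¼·74.67 = 111.7 K.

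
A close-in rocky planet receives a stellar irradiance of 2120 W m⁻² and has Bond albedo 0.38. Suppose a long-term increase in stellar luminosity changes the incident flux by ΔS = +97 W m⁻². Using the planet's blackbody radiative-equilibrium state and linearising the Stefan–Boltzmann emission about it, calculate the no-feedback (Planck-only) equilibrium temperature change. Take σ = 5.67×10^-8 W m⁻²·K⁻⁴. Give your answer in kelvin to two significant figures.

3.2 K

Reference equilibrium: T_e = [S(1−α)/(4σ)]^(1/4) = 275.9 K.
ΔF = Δ[S(1−α)]/4 = (1−0.38)·+97/4 = 15.04 W m⁻².
The Planck feedback parameter is 4σT_e³ = 4.764 W m⁻²/K.
Hence the no-feedback warming is ΔF/(4σT_e³) = 3.16 K.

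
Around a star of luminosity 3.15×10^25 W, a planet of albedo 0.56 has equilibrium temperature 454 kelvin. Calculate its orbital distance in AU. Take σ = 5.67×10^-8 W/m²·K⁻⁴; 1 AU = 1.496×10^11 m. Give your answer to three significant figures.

0.0715 AU

The flux needed for this T is 4σT⁴/(1−0.56) = 21900 W/m².
Then d = [L/(4πS)]^(1/2) = 1.070×10^10 m, i.e. 0.07152 AU.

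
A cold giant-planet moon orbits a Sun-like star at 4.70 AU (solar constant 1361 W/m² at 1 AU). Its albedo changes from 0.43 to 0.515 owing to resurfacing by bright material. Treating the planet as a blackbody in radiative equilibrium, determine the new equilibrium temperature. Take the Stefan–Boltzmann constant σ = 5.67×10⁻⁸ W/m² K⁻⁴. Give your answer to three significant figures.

By the inverse-square law, S = 1361/4.70² = 61.61 W/m².
T₂ = [S(1−α₂)/(4σ)]^(1/4) = [61.61·0.485/(4σ)]^(1/4) = 107.1 K.

107 K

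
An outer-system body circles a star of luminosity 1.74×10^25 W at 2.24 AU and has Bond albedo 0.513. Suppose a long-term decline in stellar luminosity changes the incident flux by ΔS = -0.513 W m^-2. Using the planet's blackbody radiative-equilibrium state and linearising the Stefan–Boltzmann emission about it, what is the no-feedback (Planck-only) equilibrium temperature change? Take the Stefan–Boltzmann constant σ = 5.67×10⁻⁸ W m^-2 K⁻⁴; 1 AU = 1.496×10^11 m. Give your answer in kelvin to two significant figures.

d = 2.24 × 1.496×10^11 m = 3.351×10^11 m.
Flux at the orbit: S = L/(4πd²) = 1.74×10^25/(4π·(3.35×10^11)²) = 12.33 W m^-2.
Reference equilibrium: T_e = [S(1−α)/(4σ)]^(1/4) = 71.73 K.
ΔF = Δ[S(1−α)]/4 = (1−0.513)·-0.513/4 = -0.06246 W m^-2.
Planck response: λ_P = 4σT_e³ = 4·5.67×10⁻⁸·(71.73)³ = 0.08371 W m^-2/K.
Hence the no-feedback warming is ΔF/(4σT_e³) = -0.746 K.

-0.75 K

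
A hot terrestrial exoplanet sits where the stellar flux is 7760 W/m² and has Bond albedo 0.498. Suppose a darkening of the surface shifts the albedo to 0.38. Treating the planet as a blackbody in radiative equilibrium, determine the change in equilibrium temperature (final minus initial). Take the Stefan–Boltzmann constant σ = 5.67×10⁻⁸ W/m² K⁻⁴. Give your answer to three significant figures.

19.6 kelvin

Initial: T₁ = [S(1−0.498)/(4σ)]^(1/4) = 362.0 K.
Final:   T₂ = [S(1−0.38)/(4σ)]^(1/4) = 381.6 K.
Change: 381.6 − 362.0 = 19.62 K.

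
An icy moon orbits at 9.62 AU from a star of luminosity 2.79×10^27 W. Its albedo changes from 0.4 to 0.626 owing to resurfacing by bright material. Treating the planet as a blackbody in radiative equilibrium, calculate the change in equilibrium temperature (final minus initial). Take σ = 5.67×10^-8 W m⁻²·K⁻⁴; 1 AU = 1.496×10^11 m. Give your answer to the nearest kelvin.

Orbital distance: d = 9.62 AU = 1.439×10^12 m.
Flux at the orbit: S = L/(4πd²) = 2.79×10^27/(4π·(1.44×10^12)²) = 107.2 W m⁻².
With α = 0.4, T₁ = 129.8 K.
After:  T₂ = [107.2·0.374/(4σ)]^(1/4) = 115.3 K.
ΔT = T₂ − T₁ = -14.46 K.

-14 kelvin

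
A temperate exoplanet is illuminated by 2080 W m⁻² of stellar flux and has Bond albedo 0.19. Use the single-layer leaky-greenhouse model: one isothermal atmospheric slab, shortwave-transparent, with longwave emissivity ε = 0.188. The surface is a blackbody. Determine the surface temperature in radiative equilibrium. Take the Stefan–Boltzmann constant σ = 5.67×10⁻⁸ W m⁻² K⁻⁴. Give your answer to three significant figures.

301 K

Effective emission temperature (TOA balance): σT_e⁴ = S(1−α)/4 = 421.2 W m⁻² → T_e = 293.6 K.
For a single slab of emissivity ε, T_s⁴ = 2T_e⁴/(2−ε); thus T_s = 293.6·(1.104)^(1/4) = 300.9 K.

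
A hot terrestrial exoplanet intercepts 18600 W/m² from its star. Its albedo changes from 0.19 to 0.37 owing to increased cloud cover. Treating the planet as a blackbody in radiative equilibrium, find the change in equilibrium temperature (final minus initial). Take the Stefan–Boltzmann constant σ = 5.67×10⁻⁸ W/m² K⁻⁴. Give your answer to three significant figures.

Initial: T₁ = [S(1−0.19)/(4σ)]^(1/4) = 507.7 K.
Final:   T₂ = [S(1−0.37)/(4σ)]^(1/4) = 476.8 K.
Change: 476.8 − 507.7 = -30.92 K.

-30.9 K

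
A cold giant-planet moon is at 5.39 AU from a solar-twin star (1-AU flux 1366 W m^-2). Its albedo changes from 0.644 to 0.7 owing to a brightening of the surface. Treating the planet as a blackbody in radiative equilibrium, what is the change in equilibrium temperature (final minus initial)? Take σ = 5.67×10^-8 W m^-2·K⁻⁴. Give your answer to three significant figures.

Irradiance scales as 1/d², so S = 1366 W m^-2 × (1/5.39)² = 47.02 W m^-2.
With α = 0.644, T₁ = 92.69 K.
After:  T₂ = [47.02·0.3/(4σ)]^(1/4) = 88.81 K.
ΔT = T₂ − T₁ = -3.882 K.

-3.88 K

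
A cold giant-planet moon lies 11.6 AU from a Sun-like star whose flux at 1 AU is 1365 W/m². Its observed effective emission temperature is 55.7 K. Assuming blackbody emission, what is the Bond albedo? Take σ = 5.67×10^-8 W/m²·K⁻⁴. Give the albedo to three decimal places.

By the inverse-square law, S = 1365/11.6² = 10.14 W/m².
From σT⁴ = S(1−α)/4 we invert for α: 1−α = 4σT⁴/S.
4σT⁴ = 4·5.67×10⁻⁸·(55.7)⁴ = 2.183 W/m².
1−α = 2.183/10.14 = 0.2152, so α = 0.7848.

0.785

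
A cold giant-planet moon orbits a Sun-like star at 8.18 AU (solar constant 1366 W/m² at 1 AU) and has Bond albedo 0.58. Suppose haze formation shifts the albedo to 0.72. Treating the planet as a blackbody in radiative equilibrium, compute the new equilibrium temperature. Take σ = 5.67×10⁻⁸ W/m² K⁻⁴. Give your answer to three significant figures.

70.9 K

Irradiance scales as 1/d², so S = 1366 W/m² × (1/8.18)² = 20.41 W/m².
With the new albedo, S(1−α₂)/4 = 1.429 W/m², so T₂ = 70.85 K.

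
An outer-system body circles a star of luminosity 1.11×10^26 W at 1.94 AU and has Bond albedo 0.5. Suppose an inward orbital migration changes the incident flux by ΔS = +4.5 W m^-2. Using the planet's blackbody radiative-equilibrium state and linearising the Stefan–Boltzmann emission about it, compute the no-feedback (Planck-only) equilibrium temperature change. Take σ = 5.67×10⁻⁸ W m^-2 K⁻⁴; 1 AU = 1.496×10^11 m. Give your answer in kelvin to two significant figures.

1.3 K

Orbital distance: d = 1.94 AU = 2.902×10^11 m.
Flux at the orbit: S = L/(4πd²) = 1.11×10^26/(4π·(2.90×10^11)²) = 104.9 W m^-2.
The baseline emission temperature is T_e = 123.3 K.
TOA radiative forcing: ΔF = (1−α)ΔS/4 = 0.5·(+4.5)/4 = 0.5625 W m^-2.
The Planck feedback parameter is 4σT_e³ = 0.4252 W m^-2/K.
Hence the no-feedback warming is ΔF/(4σT_e³) = 1.32 K.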